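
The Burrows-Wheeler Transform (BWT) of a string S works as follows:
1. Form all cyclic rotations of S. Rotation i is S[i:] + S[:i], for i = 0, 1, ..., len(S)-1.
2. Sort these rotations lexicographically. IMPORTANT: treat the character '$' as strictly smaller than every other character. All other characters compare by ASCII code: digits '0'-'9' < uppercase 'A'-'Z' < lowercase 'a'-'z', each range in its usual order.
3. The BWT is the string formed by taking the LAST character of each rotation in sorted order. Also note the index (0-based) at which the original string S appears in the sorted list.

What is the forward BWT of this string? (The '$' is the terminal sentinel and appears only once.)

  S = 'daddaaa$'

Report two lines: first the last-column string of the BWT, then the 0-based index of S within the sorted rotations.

All 8 rotations (rotation i = S[i:]+S[:i]):
  rot[0] = daddaaa$
  rot[1] = addaaa$d
  rot[2] = ddaaa$da
  rot[3] = daaa$dad
  rot[4] = aaa$dadd
  rot[5] = aa$dadda
  rot[6] = a$daddaa
  rot[7] = $daddaaa
Sorted (with $ < everything):
  sorted[0] = $daddaaa  (last char: 'a')
  sorted[1] = a$daddaa  (last char: 'a')
  sorted[2] = aa$dadda  (last char: 'a')
  sorted[3] = aaa$dadd  (last char: 'd')
  sorted[4] = addaaa$d  (last char: 'd')
  sorted[5] = daaa$dad  (last char: 'd')
  sorted[6] = daddaaa$  (last char: '$')
  sorted[7] = ddaaa$da  (last char: 'a')
Last column: aaaddd$a
Original string S is at sorted index 6

Answer: aaaddd$a
6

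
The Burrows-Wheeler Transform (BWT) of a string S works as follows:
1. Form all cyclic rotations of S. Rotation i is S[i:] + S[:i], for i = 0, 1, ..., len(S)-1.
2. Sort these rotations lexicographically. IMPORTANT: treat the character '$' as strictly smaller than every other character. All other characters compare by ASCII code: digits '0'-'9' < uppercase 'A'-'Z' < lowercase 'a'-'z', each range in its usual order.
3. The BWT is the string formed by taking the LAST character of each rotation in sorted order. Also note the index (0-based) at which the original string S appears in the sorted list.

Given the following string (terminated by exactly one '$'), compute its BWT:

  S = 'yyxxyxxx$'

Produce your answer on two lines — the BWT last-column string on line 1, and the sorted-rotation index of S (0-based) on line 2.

All 9 rotations (rotation i = S[i:]+S[:i]):
  rot[0] = yyxxyxxx$
  rot[1] = yxxyxxx$y
  rot[2] = xxyxxx$yy
  rot[3] = xyxxx$yyx
  rot[4] = yxxx$yyxx
  rot[5] = xxx$yyxxy
  rot[6] = xx$yyxxyx
  rot[7] = x$yyxxyxx
  rot[8] = $yyxxyxxx
Sorted (with $ < everything):
  sorted[0] = $yyxxyxxx  (last char: 'x')
  sorted[1] = x$yyxxyxx  (last char: 'x')
  sorted[2] = xx$yyxxyx  (last char: 'x')
  sorted[3] = xxx$yyxxy  (last char: 'y')
  sorted[4] = xxyxxx$yy  (last char: 'y')
  sorted[5] = xyxxx$yyx  (last char: 'x')
  sorted[6] = yxxx$yyxx  (last char: 'x')
  sorted[7] = yxxyxxx$y  (last char: 'y')
  sorted[8] = yyxxyxxx$  (last char: '$')
Last column: xxxyyxxy$
Original string S is at sorted index 8

Answer: xxxyyxxy$
8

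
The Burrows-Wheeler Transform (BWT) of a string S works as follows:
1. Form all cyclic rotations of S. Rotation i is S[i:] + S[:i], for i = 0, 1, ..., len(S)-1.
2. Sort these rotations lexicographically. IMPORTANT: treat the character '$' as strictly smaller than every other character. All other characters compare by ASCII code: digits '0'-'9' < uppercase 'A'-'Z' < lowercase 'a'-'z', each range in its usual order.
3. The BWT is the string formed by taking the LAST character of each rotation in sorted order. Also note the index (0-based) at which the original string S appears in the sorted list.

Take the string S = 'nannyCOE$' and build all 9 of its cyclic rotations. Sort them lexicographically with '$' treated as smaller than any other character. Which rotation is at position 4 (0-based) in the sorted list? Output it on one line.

Answer: annyCOE$n

Derivation:
All 9 rotations (rotation i = S[i:]+S[:i]):
  rot[0] = nannyCOE$
  rot[1] = annyCOE$n
  rot[2] = nnyCOE$na
  rot[3] = nyCOE$nan
  rot[4] = yCOE$nann
  rot[5] = COE$nanny
  rot[6] = OE$nannyC
  rot[7] = E$nannyCO
  rot[8] = $nannyCOE
Sorted (with $ < everything):
  sorted[0] = $nannyCOE
  sorted[1] = COE$nanny
  sorted[2] = E$nannyCO
  sorted[3] = OE$nannyC
  sorted[4] = annyCOE$n
  sorted[5] = nannyCOE$
  sorted[6] = nnyCOE$na
  sorted[7] = nyCOE$nan
  sorted[8] = yCOE$nann
sorted[4] = annyCOE$n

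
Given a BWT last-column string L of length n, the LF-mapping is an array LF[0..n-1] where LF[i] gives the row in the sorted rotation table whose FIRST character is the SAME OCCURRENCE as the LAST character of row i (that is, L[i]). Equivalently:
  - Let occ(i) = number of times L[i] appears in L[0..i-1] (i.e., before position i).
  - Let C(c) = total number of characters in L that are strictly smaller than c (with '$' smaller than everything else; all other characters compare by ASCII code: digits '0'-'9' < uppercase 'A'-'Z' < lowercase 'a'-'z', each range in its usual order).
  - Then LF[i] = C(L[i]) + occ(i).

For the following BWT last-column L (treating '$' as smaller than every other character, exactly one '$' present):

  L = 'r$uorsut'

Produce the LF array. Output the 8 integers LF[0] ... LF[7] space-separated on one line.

Char counts: '$':1, 'o':1, 'r':2, 's':1, 't':1, 'u':2
C (first-col start): C('$')=0, C('o')=1, C('r')=2, C('s')=4, C('t')=5, C('u')=6
L[0]='r': occ=0, LF[0]=C('r')+0=2+0=2
L[1]='$': occ=0, LF[1]=C('$')+0=0+0=0
L[2]='u': occ=0, LF[2]=C('u')+0=6+0=6
L[3]='o': occ=0, LF[3]=C('o')+0=1+0=1
L[4]='r': occ=1, LF[4]=C('r')+1=2+1=3
L[5]='s': occ=0, LF[5]=C('s')+0=4+0=4
L[6]='u': occ=1, LF[6]=C('u')+1=6+1=7
L[7]='t': occ=0, LF[7]=C('t')+0=5+0=5

Answer: 2 0 6 1 3 4 7 5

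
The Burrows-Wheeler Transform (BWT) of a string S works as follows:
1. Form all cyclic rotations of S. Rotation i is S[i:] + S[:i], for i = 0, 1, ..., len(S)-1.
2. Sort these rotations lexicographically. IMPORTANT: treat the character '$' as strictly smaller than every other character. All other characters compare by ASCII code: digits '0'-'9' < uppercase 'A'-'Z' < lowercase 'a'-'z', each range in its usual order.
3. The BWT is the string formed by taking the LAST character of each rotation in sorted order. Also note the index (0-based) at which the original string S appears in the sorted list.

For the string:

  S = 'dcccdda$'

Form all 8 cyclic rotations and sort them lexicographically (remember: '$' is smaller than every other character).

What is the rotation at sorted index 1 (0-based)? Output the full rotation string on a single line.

All 8 rotations (rotation i = S[i:]+S[:i]):
  rot[0] = dcccdda$
  rot[1] = cccdda$d
  rot[2] = ccdda$dc
  rot[3] = cdda$dcc
  rot[4] = dda$dccc
  rot[5] = da$dcccd
  rot[6] = a$dcccdd
  rot[7] = $dcccdda
Sorted (with $ < everything):
  sorted[0] = $dcccdda
  sorted[1] = a$dcccdd
  sorted[2] = cccdda$d
  sorted[3] = ccdda$dc
  sorted[4] = cdda$dcc
  sorted[5] = da$dcccd
  sorted[6] = dcccdda$
  sorted[7] = dda$dccc
sorted[1] = a$dcccdd

Answer: a$dcccdd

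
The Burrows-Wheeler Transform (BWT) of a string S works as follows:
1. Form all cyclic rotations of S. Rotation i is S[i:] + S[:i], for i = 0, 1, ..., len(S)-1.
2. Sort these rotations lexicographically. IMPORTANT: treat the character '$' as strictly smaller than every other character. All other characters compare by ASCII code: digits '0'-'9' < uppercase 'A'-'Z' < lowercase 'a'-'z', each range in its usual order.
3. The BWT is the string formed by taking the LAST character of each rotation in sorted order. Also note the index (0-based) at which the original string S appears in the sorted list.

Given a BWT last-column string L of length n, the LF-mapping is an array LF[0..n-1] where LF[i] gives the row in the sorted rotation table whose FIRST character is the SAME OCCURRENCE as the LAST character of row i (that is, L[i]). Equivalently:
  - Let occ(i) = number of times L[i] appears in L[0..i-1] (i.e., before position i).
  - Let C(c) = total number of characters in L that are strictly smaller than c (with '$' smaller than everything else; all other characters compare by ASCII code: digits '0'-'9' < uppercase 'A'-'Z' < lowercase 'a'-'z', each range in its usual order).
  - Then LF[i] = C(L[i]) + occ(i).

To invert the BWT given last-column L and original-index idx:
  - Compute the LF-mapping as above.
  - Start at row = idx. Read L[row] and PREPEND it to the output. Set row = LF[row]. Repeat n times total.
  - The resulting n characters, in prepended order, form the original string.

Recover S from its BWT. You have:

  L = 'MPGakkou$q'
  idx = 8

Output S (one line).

LF mapping: 2 3 1 4 5 6 7 9 0 8
Walk LF starting at row 8, prepending L[row]:
  step 1: row=8, L[8]='$', prepend. Next row=LF[8]=0
  step 2: row=0, L[0]='M', prepend. Next row=LF[0]=2
  step 3: row=2, L[2]='G', prepend. Next row=LF[2]=1
  step 4: row=1, L[1]='P', prepend. Next row=LF[1]=3
  step 5: row=3, L[3]='a', prepend. Next row=LF[3]=4
  step 6: row=4, L[4]='k', prepend. Next row=LF[4]=5
  step 7: row=5, L[5]='k', prepend. Next row=LF[5]=6
  step 8: row=6, L[6]='o', prepend. Next row=LF[6]=7
  step 9: row=7, L[7]='u', prepend. Next row=LF[7]=9
  step 10: row=9, L[9]='q', prepend. Next row=LF[9]=8
Reversed output: quokkaPGM$

Answer: quokkaPGM$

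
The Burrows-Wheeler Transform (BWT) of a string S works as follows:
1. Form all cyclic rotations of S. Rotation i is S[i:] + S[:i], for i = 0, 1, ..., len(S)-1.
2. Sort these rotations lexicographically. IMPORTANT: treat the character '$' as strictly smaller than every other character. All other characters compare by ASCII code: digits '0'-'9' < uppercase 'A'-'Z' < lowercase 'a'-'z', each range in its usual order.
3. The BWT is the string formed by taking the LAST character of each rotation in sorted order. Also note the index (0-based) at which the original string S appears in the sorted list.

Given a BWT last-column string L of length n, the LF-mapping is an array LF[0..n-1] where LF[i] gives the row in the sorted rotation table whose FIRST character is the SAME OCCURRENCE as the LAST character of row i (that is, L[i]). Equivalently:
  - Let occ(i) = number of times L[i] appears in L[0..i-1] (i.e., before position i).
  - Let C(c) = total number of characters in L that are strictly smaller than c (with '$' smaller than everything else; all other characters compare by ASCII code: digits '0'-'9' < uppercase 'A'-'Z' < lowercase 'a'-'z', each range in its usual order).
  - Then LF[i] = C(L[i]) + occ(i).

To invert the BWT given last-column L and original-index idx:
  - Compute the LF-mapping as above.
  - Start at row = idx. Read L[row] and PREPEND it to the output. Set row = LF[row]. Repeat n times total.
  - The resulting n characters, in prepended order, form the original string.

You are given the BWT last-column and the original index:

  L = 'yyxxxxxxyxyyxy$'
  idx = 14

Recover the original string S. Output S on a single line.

LF mapping: 9 10 1 2 3 4 5 6 11 7 12 13 8 14 0
Walk LF starting at row 14, prepending L[row]:
  step 1: row=14, L[14]='$', prepend. Next row=LF[14]=0
  step 2: row=0, L[0]='y', prepend. Next row=LF[0]=9
  step 3: row=9, L[9]='x', prepend. Next row=LF[9]=7
  step 4: row=7, L[7]='x', prepend. Next row=LF[7]=6
  step 5: row=6, L[6]='x', prepend. Next row=LF[6]=5
  step 6: row=5, L[5]='x', prepend. Next row=LF[5]=4
  step 7: row=4, L[4]='x', prepend. Next row=LF[4]=3
  step 8: row=3, L[3]='x', prepend. Next row=LF[3]=2
  step 9: row=2, L[2]='x', prepend. Next row=LF[2]=1
  step 10: row=1, L[1]='y', prepend. Next row=LF[1]=10
  step 11: row=10, L[10]='y', prepend. Next row=LF[10]=12
  step 12: row=12, L[12]='x', prepend. Next row=LF[12]=8
  step 13: row=8, L[8]='y', prepend. Next row=LF[8]=11
  step 14: row=11, L[11]='y', prepend. Next row=LF[11]=13
  step 15: row=13, L[13]='y', prepend. Next row=LF[13]=14
Reversed output: yyyxyyxxxxxxxy$

Answer: yyyxyyxxxxxxxy$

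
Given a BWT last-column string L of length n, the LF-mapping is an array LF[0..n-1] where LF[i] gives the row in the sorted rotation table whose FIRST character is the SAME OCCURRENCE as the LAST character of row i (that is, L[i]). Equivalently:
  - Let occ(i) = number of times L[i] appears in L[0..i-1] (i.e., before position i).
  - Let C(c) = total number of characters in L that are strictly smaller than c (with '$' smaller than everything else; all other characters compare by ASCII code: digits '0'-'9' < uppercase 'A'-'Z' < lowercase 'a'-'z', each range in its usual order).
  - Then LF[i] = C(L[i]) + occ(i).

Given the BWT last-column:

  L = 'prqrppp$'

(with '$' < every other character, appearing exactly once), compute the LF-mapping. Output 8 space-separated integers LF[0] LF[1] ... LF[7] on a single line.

Char counts: '$':1, 'p':4, 'q':1, 'r':2
C (first-col start): C('$')=0, C('p')=1, C('q')=5, C('r')=6
L[0]='p': occ=0, LF[0]=C('p')+0=1+0=1
L[1]='r': occ=0, LF[1]=C('r')+0=6+0=6
L[2]='q': occ=0, LF[2]=C('q')+0=5+0=5
L[3]='r': occ=1, LF[3]=C('r')+1=6+1=7
L[4]='p': occ=1, LF[4]=C('p')+1=1+1=2
L[5]='p': occ=2, LF[5]=C('p')+2=1+2=3
L[6]='p': occ=3, LF[6]=C('p')+3=1+3=4
L[7]='$': occ=0, LF[7]=C('$')+0=0+0=0

Answer: 1 6 5 7 2 3 4 0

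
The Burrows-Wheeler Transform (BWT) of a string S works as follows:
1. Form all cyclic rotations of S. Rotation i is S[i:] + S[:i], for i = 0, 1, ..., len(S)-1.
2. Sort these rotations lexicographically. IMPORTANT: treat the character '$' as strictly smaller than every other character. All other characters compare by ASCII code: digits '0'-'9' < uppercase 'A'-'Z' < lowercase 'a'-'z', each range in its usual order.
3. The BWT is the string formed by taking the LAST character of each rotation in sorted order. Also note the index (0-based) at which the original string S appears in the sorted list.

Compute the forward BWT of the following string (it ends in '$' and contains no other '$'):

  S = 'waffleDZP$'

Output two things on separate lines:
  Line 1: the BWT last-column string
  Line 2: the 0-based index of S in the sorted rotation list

Answer: PeZDwlaff$
9

Derivation:
All 10 rotations (rotation i = S[i:]+S[:i]):
  rot[0] = waffleDZP$
  rot[1] = affleDZP$w
  rot[2] = ffleDZP$wa
  rot[3] = fleDZP$waf
  rot[4] = leDZP$waff
  rot[5] = eDZP$waffl
  rot[6] = DZP$waffle
  rot[7] = ZP$waffleD
  rot[8] = P$waffleDZ
  rot[9] = $waffleDZP
Sorted (with $ < everything):
  sorted[0] = $waffleDZP  (last char: 'P')
  sorted[1] = DZP$waffle  (last char: 'e')
  sorted[2] = P$waffleDZ  (last char: 'Z')
  sorted[3] = ZP$waffleD  (last char: 'D')
  sorted[4] = affleDZP$w  (last char: 'w')
  sorted[5] = eDZP$waffl  (last char: 'l')
  sorted[6] = ffleDZP$wa  (last char: 'a')
  sorted[7] = fleDZP$waf  (last char: 'f')
  sorted[8] = leDZP$waff  (last char: 'f')
  sorted[9] = waffleDZP$  (last char: '$')
Last column: PeZDwlaff$
Original string S is at sorted index 9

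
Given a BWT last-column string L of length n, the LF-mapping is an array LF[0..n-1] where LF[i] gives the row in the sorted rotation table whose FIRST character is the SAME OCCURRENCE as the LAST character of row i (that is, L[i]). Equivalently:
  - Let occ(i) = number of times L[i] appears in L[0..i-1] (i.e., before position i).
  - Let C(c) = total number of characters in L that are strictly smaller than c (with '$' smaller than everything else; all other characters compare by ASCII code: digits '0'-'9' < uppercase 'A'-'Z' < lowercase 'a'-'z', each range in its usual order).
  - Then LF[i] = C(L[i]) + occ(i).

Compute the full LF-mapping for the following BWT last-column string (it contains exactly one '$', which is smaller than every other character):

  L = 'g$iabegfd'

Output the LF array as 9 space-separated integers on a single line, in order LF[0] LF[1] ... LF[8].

Answer: 6 0 8 1 2 4 7 5 3

Derivation:
Char counts: '$':1, 'a':1, 'b':1, 'd':1, 'e':1, 'f':1, 'g':2, 'i':1
C (first-col start): C('$')=0, C('a')=1, C('b')=2, C('d')=3, C('e')=4, C('f')=5, C('g')=6, C('i')=8
L[0]='g': occ=0, LF[0]=C('g')+0=6+0=6
L[1]='$': occ=0, LF[1]=C('$')+0=0+0=0
L[2]='i': occ=0, LF[2]=C('i')+0=8+0=8
L[3]='a': occ=0, LF[3]=C('a')+0=1+0=1
L[4]='b': occ=0, LF[4]=C('b')+0=2+0=2
L[5]='e': occ=0, LF[5]=C('e')+0=4+0=4
L[6]='g': occ=1, LF[6]=C('g')+1=6+1=7
L[7]='f': occ=0, LF[7]=C('f')+0=5+0=5
L[8]='d': occ=0, LF[8]=C('d')+0=3+0=3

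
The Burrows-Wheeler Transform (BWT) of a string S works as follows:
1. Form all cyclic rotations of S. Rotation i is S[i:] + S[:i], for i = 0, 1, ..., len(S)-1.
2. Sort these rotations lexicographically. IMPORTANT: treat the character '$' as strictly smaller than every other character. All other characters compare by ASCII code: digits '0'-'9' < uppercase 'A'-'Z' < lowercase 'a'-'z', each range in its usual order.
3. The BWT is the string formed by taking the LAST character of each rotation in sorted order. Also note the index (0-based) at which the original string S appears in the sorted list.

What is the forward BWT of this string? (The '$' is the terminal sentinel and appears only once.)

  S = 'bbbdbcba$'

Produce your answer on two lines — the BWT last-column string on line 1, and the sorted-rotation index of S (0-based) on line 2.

All 9 rotations (rotation i = S[i:]+S[:i]):
  rot[0] = bbbdbcba$
  rot[1] = bbdbcba$b
  rot[2] = bdbcba$bb
  rot[3] = dbcba$bbb
  rot[4] = bcba$bbbd
  rot[5] = cba$bbbdb
  rot[6] = ba$bbbdbc
  rot[7] = a$bbbdbcb
  rot[8] = $bbbdbcba
Sorted (with $ < everything):
  sorted[0] = $bbbdbcba  (last char: 'a')
  sorted[1] = a$bbbdbcb  (last char: 'b')
  sorted[2] = ba$bbbdbc  (last char: 'c')
  sorted[3] = bbbdbcba$  (last char: '$')
  sorted[4] = bbdbcba$b  (last char: 'b')
  sorted[5] = bcba$bbbd  (last char: 'd')
  sorted[6] = bdbcba$bb  (last char: 'b')
  sorted[7] = cba$bbbdb  (last char: 'b')
  sorted[8] = dbcba$bbb  (last char: 'b')
Last column: abc$bdbbb
Original string S is at sorted index 3

Answer: abc$bdbbb
3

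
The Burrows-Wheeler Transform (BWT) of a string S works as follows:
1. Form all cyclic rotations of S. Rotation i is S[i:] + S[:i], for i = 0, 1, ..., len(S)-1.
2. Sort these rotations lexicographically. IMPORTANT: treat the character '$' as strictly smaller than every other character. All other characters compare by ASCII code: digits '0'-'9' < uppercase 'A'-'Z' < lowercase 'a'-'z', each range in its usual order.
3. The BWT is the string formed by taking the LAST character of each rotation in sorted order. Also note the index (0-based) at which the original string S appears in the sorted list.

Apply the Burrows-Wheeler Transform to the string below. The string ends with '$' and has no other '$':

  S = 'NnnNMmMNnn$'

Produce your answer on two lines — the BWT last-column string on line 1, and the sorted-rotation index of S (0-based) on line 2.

All 11 rotations (rotation i = S[i:]+S[:i]):
  rot[0] = NnnNMmMNnn$
  rot[1] = nnNMmMNnn$N
  rot[2] = nNMmMNnn$Nn
  rot[3] = NMmMNnn$Nnn
  rot[4] = MmMNnn$NnnN
  rot[5] = mMNnn$NnnNM
  rot[6] = MNnn$NnnNMm
  rot[7] = Nnn$NnnNMmM
  rot[8] = nn$NnnNMmMN
  rot[9] = n$NnnNMmMNn
  rot[10] = $NnnNMmMNnn
Sorted (with $ < everything):
  sorted[0] = $NnnNMmMNnn  (last char: 'n')
  sorted[1] = MNnn$NnnNMm  (last char: 'm')
  sorted[2] = MmMNnn$NnnN  (last char: 'N')
  sorted[3] = NMmMNnn$Nnn  (last char: 'n')
  sorted[4] = Nnn$NnnNMmM  (last char: 'M')
  sorted[5] = NnnNMmMNnn$  (last char: '$')
  sorted[6] = mMNnn$NnnNM  (last char: 'M')
  sorted[7] = n$NnnNMmMNn  (last char: 'n')
  sorted[8] = nNMmMNnn$Nn  (last char: 'n')
  sorted[9] = nn$NnnNMmMN  (last char: 'N')
  sorted[10] = nnNMmMNnn$N  (last char: 'N')
Last column: nmNnM$MnnNN
Original string S is at sorted index 5

Answer: nmNnM$MnnNN
5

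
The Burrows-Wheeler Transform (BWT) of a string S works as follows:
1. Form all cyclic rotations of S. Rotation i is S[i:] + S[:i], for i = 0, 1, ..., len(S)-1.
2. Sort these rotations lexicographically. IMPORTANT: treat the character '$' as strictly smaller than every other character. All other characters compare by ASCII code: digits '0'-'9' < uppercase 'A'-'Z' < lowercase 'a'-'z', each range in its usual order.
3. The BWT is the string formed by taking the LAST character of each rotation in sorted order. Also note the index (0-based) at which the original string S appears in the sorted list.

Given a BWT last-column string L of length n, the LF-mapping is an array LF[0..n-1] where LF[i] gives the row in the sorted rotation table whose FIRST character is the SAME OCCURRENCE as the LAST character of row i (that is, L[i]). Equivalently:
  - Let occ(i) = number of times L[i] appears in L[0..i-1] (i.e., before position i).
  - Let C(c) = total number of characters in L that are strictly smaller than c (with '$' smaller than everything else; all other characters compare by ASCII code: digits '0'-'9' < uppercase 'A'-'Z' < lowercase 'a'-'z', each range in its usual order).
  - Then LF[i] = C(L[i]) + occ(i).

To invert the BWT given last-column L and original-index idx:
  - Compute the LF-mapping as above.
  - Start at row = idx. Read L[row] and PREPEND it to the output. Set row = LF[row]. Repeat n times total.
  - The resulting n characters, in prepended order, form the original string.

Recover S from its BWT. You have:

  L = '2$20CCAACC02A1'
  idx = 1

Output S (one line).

LF mapping: 4 0 5 1 10 11 7 8 12 13 2 6 9 3
Walk LF starting at row 1, prepending L[row]:
  step 1: row=1, L[1]='$', prepend. Next row=LF[1]=0
  step 2: row=0, L[0]='2', prepend. Next row=LF[0]=4
  step 3: row=4, L[4]='C', prepend. Next row=LF[4]=10
  step 4: row=10, L[10]='0', prepend. Next row=LF[10]=2
  step 5: row=2, L[2]='2', prepend. Next row=LF[2]=5
  step 6: row=5, L[5]='C', prepend. Next row=LF[5]=11
  step 7: row=11, L[11]='2', prepend. Next row=LF[11]=6
  step 8: row=6, L[6]='A', prepend. Next row=LF[6]=7
  step 9: row=7, L[7]='A', prepend. Next row=LF[7]=8
  step 10: row=8, L[8]='C', prepend. Next row=LF[8]=12
  step 11: row=12, L[12]='A', prepend. Next row=LF[12]=9
  step 12: row=9, L[9]='C', prepend. Next row=LF[9]=13
  step 13: row=13, L[13]='1', prepend. Next row=LF[13]=3
  step 14: row=3, L[3]='0', prepend. Next row=LF[3]=1
Reversed output: 01CACAA2C20C2$

Answer: 01CACAA2C20C2$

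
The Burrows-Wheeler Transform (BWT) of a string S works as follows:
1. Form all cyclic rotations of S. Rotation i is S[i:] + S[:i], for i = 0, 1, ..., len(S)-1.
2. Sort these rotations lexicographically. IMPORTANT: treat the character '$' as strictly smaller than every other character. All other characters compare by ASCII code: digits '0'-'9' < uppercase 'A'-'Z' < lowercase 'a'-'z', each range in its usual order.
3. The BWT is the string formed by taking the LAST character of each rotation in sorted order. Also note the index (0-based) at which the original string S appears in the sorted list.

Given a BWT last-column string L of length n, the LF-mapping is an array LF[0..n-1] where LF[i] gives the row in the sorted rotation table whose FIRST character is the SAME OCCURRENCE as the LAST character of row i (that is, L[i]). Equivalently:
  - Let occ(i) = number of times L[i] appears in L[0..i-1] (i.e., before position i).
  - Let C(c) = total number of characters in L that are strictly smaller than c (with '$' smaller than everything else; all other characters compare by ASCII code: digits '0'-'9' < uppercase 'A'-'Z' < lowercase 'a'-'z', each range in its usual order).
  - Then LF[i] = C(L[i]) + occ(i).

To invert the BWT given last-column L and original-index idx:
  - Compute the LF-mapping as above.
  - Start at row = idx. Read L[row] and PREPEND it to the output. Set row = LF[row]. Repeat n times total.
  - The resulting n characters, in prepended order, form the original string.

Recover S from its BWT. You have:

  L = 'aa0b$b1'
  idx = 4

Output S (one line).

Answer: a01bba$

Derivation:
LF mapping: 3 4 1 5 0 6 2
Walk LF starting at row 4, prepending L[row]:
  step 1: row=4, L[4]='$', prepend. Next row=LF[4]=0
  step 2: row=0, L[0]='a', prepend. Next row=LF[0]=3
  step 3: row=3, L[3]='b', prepend. Next row=LF[3]=5
  step 4: row=5, L[5]='b', prepend. Next row=LF[5]=6
  step 5: row=6, L[6]='1', prepend. Next row=LF[6]=2
  step 6: row=2, L[2]='0', prepend. Next row=LF[2]=1
  step 7: row=1, L[1]='a', prepend. Next row=LF[1]=4
Reversed output: a01bba$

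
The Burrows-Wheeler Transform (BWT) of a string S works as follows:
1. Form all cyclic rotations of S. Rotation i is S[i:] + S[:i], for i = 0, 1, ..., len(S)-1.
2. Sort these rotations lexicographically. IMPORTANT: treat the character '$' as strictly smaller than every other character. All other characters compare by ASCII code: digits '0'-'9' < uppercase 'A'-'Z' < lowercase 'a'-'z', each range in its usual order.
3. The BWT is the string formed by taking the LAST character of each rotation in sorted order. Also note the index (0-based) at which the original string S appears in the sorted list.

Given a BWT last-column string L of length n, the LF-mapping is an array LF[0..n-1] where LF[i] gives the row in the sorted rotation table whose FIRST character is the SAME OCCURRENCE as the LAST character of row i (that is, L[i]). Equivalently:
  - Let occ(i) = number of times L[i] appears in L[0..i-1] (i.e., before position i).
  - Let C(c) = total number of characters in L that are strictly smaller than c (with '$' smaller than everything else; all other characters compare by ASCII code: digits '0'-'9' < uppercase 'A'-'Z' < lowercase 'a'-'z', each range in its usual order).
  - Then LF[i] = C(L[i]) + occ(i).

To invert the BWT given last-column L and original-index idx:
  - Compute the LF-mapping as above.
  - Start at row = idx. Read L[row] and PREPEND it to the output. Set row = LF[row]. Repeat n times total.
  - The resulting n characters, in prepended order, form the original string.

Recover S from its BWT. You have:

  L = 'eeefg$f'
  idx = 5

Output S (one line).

LF mapping: 1 2 3 4 6 0 5
Walk LF starting at row 5, prepending L[row]:
  step 1: row=5, L[5]='$', prepend. Next row=LF[5]=0
  step 2: row=0, L[0]='e', prepend. Next row=LF[0]=1
  step 3: row=1, L[1]='e', prepend. Next row=LF[1]=2
  step 4: row=2, L[2]='e', prepend. Next row=LF[2]=3
  step 5: row=3, L[3]='f', prepend. Next row=LF[3]=4
  step 6: row=4, L[4]='g', prepend. Next row=LF[4]=6
  step 7: row=6, L[6]='f', prepend. Next row=LF[6]=5
Reversed output: fgfeee$

Answer: fgfeee$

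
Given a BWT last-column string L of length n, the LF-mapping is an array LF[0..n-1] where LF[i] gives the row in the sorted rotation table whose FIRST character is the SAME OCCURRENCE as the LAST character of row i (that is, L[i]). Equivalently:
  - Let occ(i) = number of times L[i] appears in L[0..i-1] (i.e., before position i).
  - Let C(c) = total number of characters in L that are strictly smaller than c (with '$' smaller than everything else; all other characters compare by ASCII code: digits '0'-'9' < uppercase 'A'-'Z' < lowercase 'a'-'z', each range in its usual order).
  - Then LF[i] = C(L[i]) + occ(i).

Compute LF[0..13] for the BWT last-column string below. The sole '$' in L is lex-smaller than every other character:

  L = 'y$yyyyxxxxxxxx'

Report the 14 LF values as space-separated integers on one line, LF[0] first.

Answer: 9 0 10 11 12 13 1 2 3 4 5 6 7 8

Derivation:
Char counts: '$':1, 'x':8, 'y':5
C (first-col start): C('$')=0, C('x')=1, C('y')=9
L[0]='y': occ=0, LF[0]=C('y')+0=9+0=9
L[1]='$': occ=0, LF[1]=C('$')+0=0+0=0
L[2]='y': occ=1, LF[2]=C('y')+1=9+1=10
L[3]='y': occ=2, LF[3]=C('y')+2=9+2=11
L[4]='y': occ=3, LF[4]=C('y')+3=9+3=12
L[5]='y': occ=4, LF[5]=C('y')+4=9+4=13
L[6]='x': occ=0, LF[6]=C('x')+0=1+0=1
L[7]='x': occ=1, LF[7]=C('x')+1=1+1=2
L[8]='x': occ=2, LF[8]=C('x')+2=1+2=3
L[9]='x': occ=3, LF[9]=C('x')+3=1+3=4
L[10]='x': occ=4, LF[10]=C('x')+4=1+4=5
L[11]='x': occ=5, LF[11]=C('x')+5=1+5=6
L[12]='x': occ=6, LF[12]=C('x')+6=1+6=7
L[13]='x': occ=7, LF[13]=C('x')+7=1+7=8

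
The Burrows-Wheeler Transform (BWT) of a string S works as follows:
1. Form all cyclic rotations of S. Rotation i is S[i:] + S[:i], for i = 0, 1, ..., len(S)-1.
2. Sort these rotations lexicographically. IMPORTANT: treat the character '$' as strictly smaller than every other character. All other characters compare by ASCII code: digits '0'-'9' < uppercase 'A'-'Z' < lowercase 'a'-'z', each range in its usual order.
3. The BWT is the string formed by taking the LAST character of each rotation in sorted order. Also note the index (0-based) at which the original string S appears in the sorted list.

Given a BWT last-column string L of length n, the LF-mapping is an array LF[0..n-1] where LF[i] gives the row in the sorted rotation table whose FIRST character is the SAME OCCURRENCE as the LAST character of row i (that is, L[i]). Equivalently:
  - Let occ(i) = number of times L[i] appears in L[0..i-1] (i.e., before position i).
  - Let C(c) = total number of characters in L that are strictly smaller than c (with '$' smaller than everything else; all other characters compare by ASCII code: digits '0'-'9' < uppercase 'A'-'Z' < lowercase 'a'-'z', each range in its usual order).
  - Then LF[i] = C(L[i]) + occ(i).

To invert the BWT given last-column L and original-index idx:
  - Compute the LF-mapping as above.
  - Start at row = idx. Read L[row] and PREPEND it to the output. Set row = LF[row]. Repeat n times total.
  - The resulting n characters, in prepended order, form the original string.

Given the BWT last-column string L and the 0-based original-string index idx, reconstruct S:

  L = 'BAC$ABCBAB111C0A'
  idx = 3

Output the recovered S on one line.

Answer: 1BAACC1BA0CA1BB$

Derivation:
LF mapping: 9 5 13 0 6 10 14 11 7 12 2 3 4 15 1 8
Walk LF starting at row 3, prepending L[row]:
  step 1: row=3, L[3]='$', prepend. Next row=LF[3]=0
  step 2: row=0, L[0]='B', prepend. Next row=LF[0]=9
  step 3: row=9, L[9]='B', prepend. Next row=LF[9]=12
  step 4: row=12, L[12]='1', prepend. Next row=LF[12]=4
  step 5: row=4, L[4]='A', prepend. Next row=LF[4]=6
  step 6: row=6, L[6]='C', prepend. Next row=LF[6]=14
  step 7: row=14, L[14]='0', prepend. Next row=LF[14]=1
  step 8: row=1, L[1]='A', prepend. Next row=LF[1]=5
  step 9: row=5, L[5]='B', prepend. Next row=LF[5]=10
  step 10: row=10, L[10]='1', prepend. Next row=LF[10]=2
  step 11: row=2, L[2]='C', prepend. Next row=LF[2]=13
  step 12: row=13, L[13]='C', prepend. Next row=LF[13]=15
  step 13: row=15, L[15]='A', prepend. Next row=LF[15]=8
  step 14: row=8, L[8]='A', prepend. Next row=LF[8]=7
  step 15: row=7, L[7]='B', prepend. Next row=LF[7]=11
  step 16: row=11, L[11]='1', prepend. Next row=LF[11]=3
Reversed output: 1BAACC1BA0CA1BB$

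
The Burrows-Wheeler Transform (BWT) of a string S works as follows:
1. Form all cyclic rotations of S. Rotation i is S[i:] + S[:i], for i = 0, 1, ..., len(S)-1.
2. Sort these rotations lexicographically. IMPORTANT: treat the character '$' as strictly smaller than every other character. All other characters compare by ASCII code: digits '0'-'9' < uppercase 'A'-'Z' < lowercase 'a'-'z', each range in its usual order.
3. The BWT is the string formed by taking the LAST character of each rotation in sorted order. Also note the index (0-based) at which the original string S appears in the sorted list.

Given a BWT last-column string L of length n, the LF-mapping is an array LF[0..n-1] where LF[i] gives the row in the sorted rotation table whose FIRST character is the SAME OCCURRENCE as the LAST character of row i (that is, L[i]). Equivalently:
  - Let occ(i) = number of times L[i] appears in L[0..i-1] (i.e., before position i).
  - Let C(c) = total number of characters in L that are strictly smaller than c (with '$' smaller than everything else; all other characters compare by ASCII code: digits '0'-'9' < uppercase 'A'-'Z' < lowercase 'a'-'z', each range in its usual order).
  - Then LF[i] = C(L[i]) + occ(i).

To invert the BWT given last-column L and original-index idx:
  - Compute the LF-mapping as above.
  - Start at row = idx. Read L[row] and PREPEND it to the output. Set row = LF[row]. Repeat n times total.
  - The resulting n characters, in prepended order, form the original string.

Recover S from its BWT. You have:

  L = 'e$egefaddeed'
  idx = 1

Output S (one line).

Answer: aededgdeefe$

Derivation:
LF mapping: 5 0 6 11 7 10 1 2 3 8 9 4
Walk LF starting at row 1, prepending L[row]:
  step 1: row=1, L[1]='$', prepend. Next row=LF[1]=0
  step 2: row=0, L[0]='e', prepend. Next row=LF[0]=5
  step 3: row=5, L[5]='f', prepend. Next row=LF[5]=10
  step 4: row=10, L[10]='e', prepend. Next row=LF[10]=9
  step 5: row=9, L[9]='e', prepend. Next row=LF[9]=8
  step 6: row=8, L[8]='d', prepend. Next row=LF[8]=3
  step 7: row=3, L[3]='g', prepend. Next row=LF[3]=11
  step 8: row=11, L[11]='d', prepend. Next row=LF[11]=4
  step 9: row=4, L[4]='e', prepend. Next row=LF[4]=7
  step 10: row=7, L[7]='d', prepend. Next row=LF[7]=2
  step 11: row=2, L[2]='e', prepend. Next row=LF[2]=6
  step 12: row=6, L[6]='a', prepend. Next row=LF[6]=1
Reversed output: aededgdeefe$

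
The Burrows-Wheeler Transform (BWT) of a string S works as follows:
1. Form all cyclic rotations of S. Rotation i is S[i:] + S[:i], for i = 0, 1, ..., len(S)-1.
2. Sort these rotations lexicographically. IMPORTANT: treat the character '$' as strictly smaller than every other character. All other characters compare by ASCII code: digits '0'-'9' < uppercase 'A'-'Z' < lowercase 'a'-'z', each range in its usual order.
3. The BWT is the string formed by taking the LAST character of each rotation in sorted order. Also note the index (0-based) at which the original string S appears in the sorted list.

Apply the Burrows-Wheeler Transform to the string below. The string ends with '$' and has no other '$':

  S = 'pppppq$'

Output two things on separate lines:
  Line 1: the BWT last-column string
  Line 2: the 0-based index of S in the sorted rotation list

All 7 rotations (rotation i = S[i:]+S[:i]):
  rot[0] = pppppq$
  rot[1] = ppppq$p
  rot[2] = pppq$pp
  rot[3] = ppq$ppp
  rot[4] = pq$pppp
  rot[5] = q$ppppp
  rot[6] = $pppppq
Sorted (with $ < everything):
  sorted[0] = $pppppq  (last char: 'q')
  sorted[1] = pppppq$  (last char: '$')
  sorted[2] = ppppq$p  (last char: 'p')
  sorted[3] = pppq$pp  (last char: 'p')
  sorted[4] = ppq$ppp  (last char: 'p')
  sorted[5] = pq$pppp  (last char: 'p')
  sorted[6] = q$ppppp  (last char: 'p')
Last column: q$ppppp
Original string S is at sorted index 1

Answer: q$ppppp
1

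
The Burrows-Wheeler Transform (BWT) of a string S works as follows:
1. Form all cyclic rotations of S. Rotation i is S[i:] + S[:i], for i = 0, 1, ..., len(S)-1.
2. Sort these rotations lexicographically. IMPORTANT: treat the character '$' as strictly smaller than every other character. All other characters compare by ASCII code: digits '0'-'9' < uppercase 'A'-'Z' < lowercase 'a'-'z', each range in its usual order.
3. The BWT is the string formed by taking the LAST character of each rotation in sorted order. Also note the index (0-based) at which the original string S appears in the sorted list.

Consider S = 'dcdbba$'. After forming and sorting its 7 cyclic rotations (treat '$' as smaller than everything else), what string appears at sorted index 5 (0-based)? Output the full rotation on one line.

Answer: dbba$dc

Derivation:
All 7 rotations (rotation i = S[i:]+S[:i]):
  rot[0] = dcdbba$
  rot[1] = cdbba$d
  rot[2] = dbba$dc
  rot[3] = bba$dcd
  rot[4] = ba$dcdb
  rot[5] = a$dcdbb
  rot[6] = $dcdbba
Sorted (with $ < everything):
  sorted[0] = $dcdbba
  sorted[1] = a$dcdbb
  sorted[2] = ba$dcdb
  sorted[3] = bba$dcd
  sorted[4] = cdbba$d
  sorted[5] = dbba$dc
  sorted[6] = dcdbba$
sorted[5] = dbba$dc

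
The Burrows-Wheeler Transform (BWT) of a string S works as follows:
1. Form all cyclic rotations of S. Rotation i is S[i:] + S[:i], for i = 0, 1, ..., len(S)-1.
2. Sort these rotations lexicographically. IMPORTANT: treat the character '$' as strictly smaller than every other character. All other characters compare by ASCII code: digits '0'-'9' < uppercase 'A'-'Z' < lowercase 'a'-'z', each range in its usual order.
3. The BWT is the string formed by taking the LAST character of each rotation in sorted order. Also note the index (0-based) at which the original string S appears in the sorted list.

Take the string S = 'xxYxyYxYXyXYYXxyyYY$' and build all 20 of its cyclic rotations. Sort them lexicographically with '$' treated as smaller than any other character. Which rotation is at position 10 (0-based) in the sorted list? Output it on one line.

All 20 rotations (rotation i = S[i:]+S[:i]):
  rot[0] = xxYxyYxYXyXYYXxyyYY$
  rot[1] = xYxyYxYXyXYYXxyyYY$x
  rot[2] = YxyYxYXyXYYXxyyYY$xx
  rot[3] = xyYxYXyXYYXxyyYY$xxY
  rot[4] = yYxYXyXYYXxyyYY$xxYx
  rot[5] = YxYXyXYYXxyyYY$xxYxy
  rot[6] = xYXyXYYXxyyYY$xxYxyY
  rot[7] = YXyXYYXxyyYY$xxYxyYx
  rot[8] = XyXYYXxyyYY$xxYxyYxY
  rot[9] = yXYYXxyyYY$xxYxyYxYX
  rot[10] = XYYXxyyYY$xxYxyYxYXy
  rot[11] = YYXxyyYY$xxYxyYxYXyX
  rot[12] = YXxyyYY$xxYxyYxYXyXY
  rot[13] = XxyyYY$xxYxyYxYXyXYY
  rot[14] = xyyYY$xxYxyYxYXyXYYX
  rot[15] = yyYY$xxYxyYxYXyXYYXx
  rot[16] = yYY$xxYxyYxYXyXYYXxy
  rot[17] = YY$xxYxyYxYXyXYYXxyy
  rot[18] = Y$xxYxyYxYXyXYYXxyyY
  rot[19] = $xxYxyYxYXyXYYXxyyYY
Sorted (with $ < everything):
  sorted[0] = $xxYxyYxYXyXYYXxyyYY
  sorted[1] = XYYXxyyYY$xxYxyYxYXy
  sorted[2] = XxyyYY$xxYxyYxYXyXYY
  sorted[3] = XyXYYXxyyYY$xxYxyYxY
  sorted[4] = Y$xxYxyYxYXyXYYXxyyY
  sorted[5] = YXxyyYY$xxYxyYxYXyXY
  sorted[6] = YXyXYYXxyyYY$xxYxyYx
  sorted[7] = YY$xxYxyYxYXyXYYXxyy
  sorted[8] = YYXxyyYY$xxYxyYxYXyX
  sorted[9] = YxYXyXYYXxyyYY$xxYxy
  sorted[10] = YxyYxYXyXYYXxyyYY$xx
  sorted[11] = xYXyXYYXxyyYY$xxYxyY
  sorted[12] = xYxyYxYXyXYYXxyyYY$x
  sorted[13] = xxYxyYxYXyXYYXxyyYY$
  sorted[14] = xyYxYXyXYYXxyyYY$xxY
  sorted[15] = xyyYY$xxYxyYxYXyXYYX
  sorted[16] = yXYYXxyyYY$xxYxyYxYX
  sorted[17] = yYY$xxYxyYxYXyXYYXxy
  sorted[18] = yYxYXyXYYXxyyYY$xxYx
  sorted[19] = yyYY$xxYxyYxYXyXYYXx
sorted[10] = YxyYxYXyXYYXxyyYY$xx

Answer: YxyYxYXyXYYXxyyYY$xx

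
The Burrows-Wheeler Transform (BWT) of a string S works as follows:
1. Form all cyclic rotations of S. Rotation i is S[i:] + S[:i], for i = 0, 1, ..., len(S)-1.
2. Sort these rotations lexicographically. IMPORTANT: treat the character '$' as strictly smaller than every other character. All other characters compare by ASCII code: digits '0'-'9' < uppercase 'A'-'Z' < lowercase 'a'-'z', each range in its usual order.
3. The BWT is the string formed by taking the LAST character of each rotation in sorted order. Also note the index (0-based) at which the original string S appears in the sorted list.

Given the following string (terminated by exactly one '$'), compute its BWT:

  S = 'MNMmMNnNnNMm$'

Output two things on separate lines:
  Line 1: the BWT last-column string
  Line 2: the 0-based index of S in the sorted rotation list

All 13 rotations (rotation i = S[i:]+S[:i]):
  rot[0] = MNMmMNnNnNMm$
  rot[1] = NMmMNnNnNMm$M
  rot[2] = MmMNnNnNMm$MN
  rot[3] = mMNnNnNMm$MNM
  rot[4] = MNnNnNMm$MNMm
  rot[5] = NnNnNMm$MNMmM
  rot[6] = nNnNMm$MNMmMN
  rot[7] = NnNMm$MNMmMNn
  rot[8] = nNMm$MNMmMNnN
  rot[9] = NMm$MNMmMNnNn
  rot[10] = Mm$MNMmMNnNnN
  rot[11] = m$MNMmMNnNnNM
  rot[12] = $MNMmMNnNnNMm
Sorted (with $ < everything):
  sorted[0] = $MNMmMNnNnNMm  (last char: 'm')
  sorted[1] = MNMmMNnNnNMm$  (last char: '$')
  sorted[2] = MNnNnNMm$MNMm  (last char: 'm')
  sorted[3] = Mm$MNMmMNnNnN  (last char: 'N')
  sorted[4] = MmMNnNnNMm$MN  (last char: 'N')
  sorted[5] = NMm$MNMmMNnNn  (last char: 'n')
  sorted[6] = NMmMNnNnNMm$M  (last char: 'M')
  sorted[7] = NnNMm$MNMmMNn  (last char: 'n')
  sorted[8] = NnNnNMm$MNMmM  (last char: 'M')
  sorted[9] = m$MNMmMNnNnNM  (last char: 'M')
  sorted[10] = mMNnNnNMm$MNM  (last char: 'M')
  sorted[11] = nNMm$MNMmMNnN  (last char: 'N')
  sorted[12] = nNnNMm$MNMmMN  (last char: 'N')
Last column: m$mNNnMnMMMNN
Original string S is at sorted index 1

Answer: m$mNNnMnMMMNN
1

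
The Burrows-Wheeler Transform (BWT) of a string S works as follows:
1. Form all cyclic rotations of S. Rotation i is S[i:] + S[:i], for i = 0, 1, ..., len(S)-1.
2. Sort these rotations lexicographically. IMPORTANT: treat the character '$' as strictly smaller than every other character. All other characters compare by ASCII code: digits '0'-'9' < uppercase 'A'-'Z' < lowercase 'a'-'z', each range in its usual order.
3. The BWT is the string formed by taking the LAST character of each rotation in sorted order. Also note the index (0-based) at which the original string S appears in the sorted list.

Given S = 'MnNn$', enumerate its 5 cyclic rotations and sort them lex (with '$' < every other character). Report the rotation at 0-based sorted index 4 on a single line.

All 5 rotations (rotation i = S[i:]+S[:i]):
  rot[0] = MnNn$
  rot[1] = nNn$M
  rot[2] = Nn$Mn
  rot[3] = n$MnN
  rot[4] = $MnNn
Sorted (with $ < everything):
  sorted[0] = $MnNn
  sorted[1] = MnNn$
  sorted[2] = Nn$Mn
  sorted[3] = n$MnN
  sorted[4] = nNn$M
sorted[4] = nNn$M

Answer: nNn$M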